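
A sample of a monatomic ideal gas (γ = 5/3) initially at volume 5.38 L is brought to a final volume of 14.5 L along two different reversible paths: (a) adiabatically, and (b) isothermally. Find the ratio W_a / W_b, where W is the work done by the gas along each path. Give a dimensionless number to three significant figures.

Path (a) adiabatic: W = P₁V₁(1 − (V₁/V₂)^(γ−1))/(γ−1) → W_a/(P₁V₁) = 0.7255.
Path (b) isothermal: W = P₁V₁ ln(V₂/V₁) → W_b/(P₁V₁) = 0.9915.
W_a / W_b = 0.7255 / 0.9915 = 0.7317.

W_a / W_b ≈ 0.732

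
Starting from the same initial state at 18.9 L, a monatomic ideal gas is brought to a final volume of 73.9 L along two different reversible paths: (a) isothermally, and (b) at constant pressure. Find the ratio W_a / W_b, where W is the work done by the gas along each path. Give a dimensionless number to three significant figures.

W_a / W_b ≈ 0.469

Path (a) isothermal: W = P₁V₁ ln(V₂/V₁) → W_a/(P₁V₁) = 1.364.
Path (b) isobaric: W = P₁(V₂ − V₁) → W_b/(P₁V₁) = 2.91.
W_a / W_b = 1.364 / 2.91 = 0.4686.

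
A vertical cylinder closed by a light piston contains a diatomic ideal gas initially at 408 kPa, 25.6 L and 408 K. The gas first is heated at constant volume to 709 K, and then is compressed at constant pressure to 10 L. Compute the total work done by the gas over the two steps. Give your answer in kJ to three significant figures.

W_total ≈ -11.1 kJ

Step 1 (isochoric): W = 0 (constant volume).
After step 1: P = 709 kPa (V unchanged).
Step 2 (isobaric): W = PΔV = (709 kPa)(10 − 25.6 L) = -11060 J.
W_total = 0 − 11060 = -11060 J.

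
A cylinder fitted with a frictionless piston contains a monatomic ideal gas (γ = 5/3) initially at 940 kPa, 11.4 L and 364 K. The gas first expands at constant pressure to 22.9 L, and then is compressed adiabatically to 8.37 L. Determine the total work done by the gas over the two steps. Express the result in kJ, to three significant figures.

W_total ≈ -20.1 kJ

Step 1 (isobaric): W = PΔV = (940 kPa)(22.9 − 11.4 L) = 10810 J.
After step 1: P = 940 kPa, V = 22.9 L, T = 731.2 K.
Step 2 (adiabatic): W = (P₁V₁ − P₂V₂)/(γ−1) = (21526 − 42109)/0.667 = -30874 J.
W_total = 10810 − 30874 = -20064 J.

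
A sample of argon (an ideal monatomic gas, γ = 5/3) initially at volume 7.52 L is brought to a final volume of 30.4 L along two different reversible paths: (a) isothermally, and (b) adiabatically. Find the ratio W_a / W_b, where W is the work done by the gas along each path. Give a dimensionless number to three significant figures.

Path (a) isothermal: W = P₁V₁ ln(V₂/V₁) → W_a/(P₁V₁) = 1.397.
Path (b) adiabatic: W = P₁V₁(1 − (V₁/V₂)^(γ−1))/(γ−1) → W_b/(P₁V₁) = 0.9089.
W_a / W_b = 1.397 / 0.9089 = 1.537.

W_a / W_b ≈ 1.54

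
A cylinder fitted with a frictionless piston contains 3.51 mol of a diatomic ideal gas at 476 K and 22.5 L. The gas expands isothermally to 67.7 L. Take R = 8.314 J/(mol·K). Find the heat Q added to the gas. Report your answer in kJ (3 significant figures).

Q ≈ 15.3 kJ

Isothermal ⇒ ΔU = 0, so Q = W = nRT ln(V₂/V₁).
Q = (3.51)(8.314)(476) ln(67.7/22.5) = 13891 × 1.102 = 15302 J.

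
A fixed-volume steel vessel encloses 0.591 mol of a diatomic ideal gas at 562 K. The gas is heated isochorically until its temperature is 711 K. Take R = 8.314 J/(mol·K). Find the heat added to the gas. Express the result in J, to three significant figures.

Constant volume ⇒ W = 0, so Q = ΔU = nCᵥΔT with Cᵥ = 5R/2 = 20.79 J/(mol·K).
ΔU = (0.591)(20.79)(711 − 562) = 1830 J.

Q ≈ 1830 J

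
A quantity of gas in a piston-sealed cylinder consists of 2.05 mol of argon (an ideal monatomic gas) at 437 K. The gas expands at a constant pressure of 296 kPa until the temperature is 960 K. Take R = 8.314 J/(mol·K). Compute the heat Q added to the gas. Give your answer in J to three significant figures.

Q ≈ 22300 J

Isobaric: W = nRΔT = (2.05)(8.314)(523) = 8914 J.
ΔU = nCᵥΔT with Cᵥ = 3R/2: ΔU = (2.05)(12.47)(523) = 13371 J.
Q = ΔU + W = 13371 + 8914 = 22285 J.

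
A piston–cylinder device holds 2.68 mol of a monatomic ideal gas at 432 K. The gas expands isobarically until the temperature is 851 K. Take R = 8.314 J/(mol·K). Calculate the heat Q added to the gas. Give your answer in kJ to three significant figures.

Isobaric: W = nRΔT = (2.68)(8.314)(419) = 9336 J.
ΔU = nCᵥΔT with Cᵥ = 3R/2: ΔU = (2.68)(12.47)(419) = 14004 J.
Q = ΔU + W = 14004 + 9336 = 23340 J.

Q ≈ 23.3 kJ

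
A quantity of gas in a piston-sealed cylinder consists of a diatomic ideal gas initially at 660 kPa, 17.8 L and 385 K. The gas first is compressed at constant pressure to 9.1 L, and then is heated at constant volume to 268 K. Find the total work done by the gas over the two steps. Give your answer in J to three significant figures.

W_total ≈ -5740 J

Step 1 (isobaric): W = PΔV = (660 kPa)(9.1 − 17.8 L) = -5742 J.
Step 2 (isochoric): W = 0 (constant volume).
W_total = -5742 + 0 = -5742 J.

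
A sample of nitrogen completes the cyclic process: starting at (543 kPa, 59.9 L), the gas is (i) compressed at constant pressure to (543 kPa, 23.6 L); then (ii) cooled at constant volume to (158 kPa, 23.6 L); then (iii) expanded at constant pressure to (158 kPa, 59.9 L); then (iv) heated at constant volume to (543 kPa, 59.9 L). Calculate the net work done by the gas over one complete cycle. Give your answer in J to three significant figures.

Constant-volume legs do no work.
W(i) = (543)(23.6 − 59.9) = -19711 J; W(iii) = (158)(59.9 − 23.6) = 5735 J.
W_net = -19711 + 5735 = -13975 J (the counter-clockwise enclosed area).

W_net ≈ -14000 J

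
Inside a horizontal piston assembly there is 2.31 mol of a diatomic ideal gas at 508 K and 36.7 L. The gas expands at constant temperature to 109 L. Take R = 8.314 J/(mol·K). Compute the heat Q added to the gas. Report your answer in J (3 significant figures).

Isothermal ⇒ ΔU = 0, so Q = W = nRT ln(V₂/V₁).
Q = (2.31)(8.314)(508) ln(109/36.7) = 9756 × 1.089 = 10620 J.

Q ≈ 10600 J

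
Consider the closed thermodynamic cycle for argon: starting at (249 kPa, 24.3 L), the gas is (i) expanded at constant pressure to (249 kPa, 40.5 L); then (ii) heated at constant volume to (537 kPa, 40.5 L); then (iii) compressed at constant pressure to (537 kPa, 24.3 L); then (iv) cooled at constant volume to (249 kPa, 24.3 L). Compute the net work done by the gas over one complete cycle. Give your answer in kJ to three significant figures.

W_net ≈ -4.67 kJ

Constant-volume legs do no work.
W(i) = (249)(40.5 − 24.3) = 4034 J; W(iii) = (537)(24.3 − 40.5) = -8699 J.
W_net = 4034 − 8699 = -4666 J (the counter-clockwise enclosed area).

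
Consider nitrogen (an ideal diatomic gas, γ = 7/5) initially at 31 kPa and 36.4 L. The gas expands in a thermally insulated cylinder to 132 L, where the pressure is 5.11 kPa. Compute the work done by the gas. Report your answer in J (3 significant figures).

Adiabatic: W = (P₁V₁ − P₂V₂)/(γ − 1) with γ = 7/5.
P₁V₁ = 1128 J, P₂V₂ = 674.5 J.
W = (1128 − 674.5) / 0.4 = 1135 J.

W ≈ 1130 J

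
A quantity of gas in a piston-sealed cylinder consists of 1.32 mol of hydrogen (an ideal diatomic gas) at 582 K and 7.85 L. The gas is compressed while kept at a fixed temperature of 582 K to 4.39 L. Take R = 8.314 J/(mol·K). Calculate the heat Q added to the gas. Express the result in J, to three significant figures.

Q ≈ -3710 J

Isothermal ⇒ ΔU = 0, so Q = W = nRT ln(V₂/V₁).
Q = (1.32)(8.314)(582) ln(4.39/7.85) = 6387 × -0.5812 = -3712 J.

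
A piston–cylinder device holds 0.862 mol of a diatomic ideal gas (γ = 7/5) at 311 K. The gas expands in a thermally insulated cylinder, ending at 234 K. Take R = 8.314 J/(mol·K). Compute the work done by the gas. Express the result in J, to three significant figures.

Adiabatic ⇒ Q = 0, so W_by = −ΔU = nCᵥ(T₁ − T₂).
Cᵥ = 5R/2 = 20.79 J/(mol·K).
W = (0.862)(20.79)(311 − 234) = 1380 J.

W ≈ 1380 J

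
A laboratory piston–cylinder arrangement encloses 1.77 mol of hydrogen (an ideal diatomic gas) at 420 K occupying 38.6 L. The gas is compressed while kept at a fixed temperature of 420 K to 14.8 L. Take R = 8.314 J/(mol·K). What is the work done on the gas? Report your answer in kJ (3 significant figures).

W ≈ 5.92 kJ

Isothermal: W = nRT ln(V₂/V₁).
W = (1.77)(8.314)(420) × ln(14.8/38.6)
  = 6181 × -0.9586
W_by_gas = -5925 J; work on gas = −W_by = 5925 J.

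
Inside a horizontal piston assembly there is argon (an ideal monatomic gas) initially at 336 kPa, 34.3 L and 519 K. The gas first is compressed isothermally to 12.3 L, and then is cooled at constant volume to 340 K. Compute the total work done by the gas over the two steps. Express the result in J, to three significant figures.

W_total ≈ -11800 J

Step 1 (isothermal): W = P₁V₁ ln(V₂/V₁) = (11525) ln(12.3/34.3) = -11819 J.
Step 2 (isochoric): W = 0 (constant volume).
W_total = -11819 + 0 = -11819 J.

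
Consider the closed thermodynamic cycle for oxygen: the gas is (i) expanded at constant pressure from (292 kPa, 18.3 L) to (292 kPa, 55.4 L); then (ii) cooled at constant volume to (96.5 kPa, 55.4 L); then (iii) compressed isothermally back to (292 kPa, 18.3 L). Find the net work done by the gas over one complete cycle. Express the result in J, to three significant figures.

W_net ≈ 4910 J

Leg (i): W = PΔV = (292)(55.4 − 18.3) = 10833 J.
Leg (ii): W = 0.
Leg (iii): W = PᵢVᵢ ln(V_f/Vᵢ) = (5346) ln(18.3/55.4) = -5922 J.
W_net = 10833 − 5922 = 4911 J.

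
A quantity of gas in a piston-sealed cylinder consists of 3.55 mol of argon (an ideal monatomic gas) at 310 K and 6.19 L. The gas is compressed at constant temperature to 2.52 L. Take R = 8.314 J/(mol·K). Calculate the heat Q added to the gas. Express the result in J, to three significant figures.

Q ≈ -8220 J

Isothermal ⇒ ΔU = 0, so Q = W = nRT ln(V₂/V₁).
Q = (3.55)(8.314)(310) ln(2.52/6.19) = 9150 × -0.8987 = -8222 J.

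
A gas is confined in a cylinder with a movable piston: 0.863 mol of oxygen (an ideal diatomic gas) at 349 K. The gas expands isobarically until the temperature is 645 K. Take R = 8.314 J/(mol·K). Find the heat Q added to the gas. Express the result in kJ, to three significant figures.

Isobaric: W = nRΔT = (0.863)(8.314)(296) = 2124 J.
ΔU = nCᵥΔT with Cᵥ = 5R/2: ΔU = (0.863)(20.79)(296) = 5309 J.
Q = ΔU + W = 5309 + 2124 = 7433 J.

Q ≈ 7.43 kJ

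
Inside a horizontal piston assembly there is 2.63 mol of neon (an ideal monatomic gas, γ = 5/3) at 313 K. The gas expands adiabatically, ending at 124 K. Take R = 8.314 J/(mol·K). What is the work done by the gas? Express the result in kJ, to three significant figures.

Adiabatic ⇒ Q = 0, so W_by = −ΔU = nCᵥ(T₁ − T₂).
Cᵥ = 3R/2 = 12.47 J/(mol·K).
W = (2.63)(12.47)(313 − 124) = 6199 J.

W ≈ 6.20 kJ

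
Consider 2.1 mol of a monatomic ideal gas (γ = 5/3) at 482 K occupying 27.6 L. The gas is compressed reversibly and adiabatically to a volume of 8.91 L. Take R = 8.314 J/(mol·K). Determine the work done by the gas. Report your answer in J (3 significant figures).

W ≈ -14200 J

Adiabatic: TV^(γ−1) = const with γ = 5/3.
T₂ = T₁ (V₁/V₂)^(γ−1) = 482 × (27.6/8.91)^0.667 = 482 × 2.125 = 1024 K.
W_by = nCᵥ(T₁ − T₂) = (2.1)(12.47)(482 − 1024) = -14201 J.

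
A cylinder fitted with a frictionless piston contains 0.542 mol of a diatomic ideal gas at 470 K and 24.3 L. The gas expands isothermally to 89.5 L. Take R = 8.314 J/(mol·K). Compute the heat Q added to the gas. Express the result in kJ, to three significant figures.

Isothermal ⇒ ΔU = 0, so Q = W = nRT ln(V₂/V₁).
Q = (0.542)(8.314)(470) ln(89.5/24.3) = 2118 × 1.304 = 2761 J.

Q ≈ 2.76 kJ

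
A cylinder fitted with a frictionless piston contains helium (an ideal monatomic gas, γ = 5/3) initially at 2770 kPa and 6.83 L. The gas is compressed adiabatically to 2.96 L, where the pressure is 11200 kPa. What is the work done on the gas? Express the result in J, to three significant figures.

Adiabatic: W = (P₁V₁ − P₂V₂)/(γ − 1) with γ = 5/3.
P₁V₁ = 18919 J, P₂V₂ = 33152 J.
W = (18919 − 33152) / 0.6667 = -21349 J.
Work on gas = −W_by = 21349 J.

W ≈ 21300 J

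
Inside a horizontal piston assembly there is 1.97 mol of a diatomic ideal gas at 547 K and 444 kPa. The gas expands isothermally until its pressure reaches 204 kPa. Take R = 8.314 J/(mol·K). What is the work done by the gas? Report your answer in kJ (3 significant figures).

W ≈ 6.97 kJ

Isothermal process: W = nRT ln(V₂/V₁) = nRT ln(P₁/P₂).
W = (1.97)(8.314)(547) × ln(444/204)
  = 8959 × ln(2.176) = 8959 × 0.7777
W_by_gas = 6968 J.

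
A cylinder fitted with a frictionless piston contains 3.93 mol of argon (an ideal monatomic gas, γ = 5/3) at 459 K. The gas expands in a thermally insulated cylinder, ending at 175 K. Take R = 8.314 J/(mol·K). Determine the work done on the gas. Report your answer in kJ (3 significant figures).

Adiabatic ⇒ Q = 0, so W_by = −ΔU = nCᵥ(T₁ − T₂).
Cᵥ = 3R/2 = 12.47 J/(mol·K).
W = (3.93)(12.47)(459 − 175) = 13919 J.
Work on gas = −W_by = -13919 J.

W ≈ -13.9 kJ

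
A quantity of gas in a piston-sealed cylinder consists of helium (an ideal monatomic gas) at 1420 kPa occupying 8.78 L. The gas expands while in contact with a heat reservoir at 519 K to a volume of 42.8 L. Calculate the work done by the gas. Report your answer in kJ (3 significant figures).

W ≈ 19.7 kJ

Isothermal: W = nRT ln(V₂/V₁) = P₁V₁ ln(V₂/V₁).
P₁V₁ = (1420 kPa)(8.78 L) = 12468 J.
W = 12468 × ln(42.8/8.78) = 12468 × 1.584
W_by_gas = 19749 J.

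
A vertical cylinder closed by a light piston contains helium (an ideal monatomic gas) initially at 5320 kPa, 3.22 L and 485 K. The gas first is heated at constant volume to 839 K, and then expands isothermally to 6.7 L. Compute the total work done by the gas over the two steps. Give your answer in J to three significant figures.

Step 1 (isochoric): W = 0 (constant volume).
After step 1: P = 9203 kPa (V unchanged).
Step 2 (isothermal): W = P₁V₁ ln(V₂/V₁) = (29634) ln(6.7/3.22) = 21713 J.
W_total = 0 + 21713 = 21713 J.

W_total ≈ 21700 J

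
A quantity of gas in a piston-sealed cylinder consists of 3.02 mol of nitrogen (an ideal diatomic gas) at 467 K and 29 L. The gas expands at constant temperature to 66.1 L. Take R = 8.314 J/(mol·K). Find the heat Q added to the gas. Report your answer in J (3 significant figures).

Isothermal ⇒ ΔU = 0, so Q = W = nRT ln(V₂/V₁).
Q = (3.02)(8.314)(467) ln(66.1/29) = 11726 × 0.8239 = 9660 J.

Q ≈ 9660 J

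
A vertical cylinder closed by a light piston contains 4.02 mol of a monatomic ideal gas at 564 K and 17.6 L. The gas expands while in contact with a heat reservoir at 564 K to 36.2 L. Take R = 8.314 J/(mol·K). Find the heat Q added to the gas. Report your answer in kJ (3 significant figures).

Q ≈ 13.6 kJ

Isothermal ⇒ ΔU = 0, so Q = W = nRT ln(V₂/V₁).
Q = (4.02)(8.314)(564) ln(36.2/17.6) = 18850 × 0.7212 = 13594 J.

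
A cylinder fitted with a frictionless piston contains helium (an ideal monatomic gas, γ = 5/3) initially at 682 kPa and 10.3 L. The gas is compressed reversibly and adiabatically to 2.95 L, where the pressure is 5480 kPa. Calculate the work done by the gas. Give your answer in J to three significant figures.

Adiabatic: W = (P₁V₁ − P₂V₂)/(γ − 1) with γ = 5/3.
P₁V₁ = 7025 J, P₂V₂ = 16166 J.
W = (7025 − 16166) / 0.6667 = -13712 J.

W ≈ -13700 J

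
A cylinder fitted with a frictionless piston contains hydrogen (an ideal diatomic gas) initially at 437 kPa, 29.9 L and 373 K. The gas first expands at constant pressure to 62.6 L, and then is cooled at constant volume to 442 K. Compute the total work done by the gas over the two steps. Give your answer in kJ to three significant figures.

W_total ≈ 14.3 kJ

Step 1 (isobaric): W = PΔV = (437 kPa)(62.6 − 29.9 L) = 14290 J.
Step 2 (isochoric): W = 0 (constant volume).
W_total = 14290 + 0 = 14290 J.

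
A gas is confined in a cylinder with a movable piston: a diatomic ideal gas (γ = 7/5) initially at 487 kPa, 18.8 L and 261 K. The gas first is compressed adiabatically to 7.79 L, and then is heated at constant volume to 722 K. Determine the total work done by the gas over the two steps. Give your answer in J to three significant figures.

W_total ≈ -9670 J

Step 1 (adiabatic): W = (P₁V₁ − P₂V₂)/(γ−1) = (9156 − 13024)/0.4 = -9670 J.
Step 2 (isochoric): W = 0 (constant volume).
W_total = -9670 + 0 = -9670 J.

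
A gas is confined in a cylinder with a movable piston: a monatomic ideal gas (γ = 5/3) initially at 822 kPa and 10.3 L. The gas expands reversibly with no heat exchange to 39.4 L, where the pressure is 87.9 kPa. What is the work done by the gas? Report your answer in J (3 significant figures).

Adiabatic: W = (P₁V₁ − P₂V₂)/(γ − 1) with γ = 5/3.
P₁V₁ = 8467 J, P₂V₂ = 3463 J.
W = (8467 − 3463) / 0.6667 = 7505 J.

W ≈ 7510 J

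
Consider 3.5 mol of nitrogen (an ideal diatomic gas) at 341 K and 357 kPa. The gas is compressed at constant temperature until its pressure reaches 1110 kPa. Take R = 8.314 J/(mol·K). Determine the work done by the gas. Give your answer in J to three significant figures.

Isothermal process: W = nRT ln(V₂/V₁) = nRT ln(P₁/P₂).
W = (3.5)(8.314)(341) × ln(357/1110)
  = 9923 × ln(0.3216) = 9923 × -1.134
W_by_gas = -11256 J.

W ≈ -11300 J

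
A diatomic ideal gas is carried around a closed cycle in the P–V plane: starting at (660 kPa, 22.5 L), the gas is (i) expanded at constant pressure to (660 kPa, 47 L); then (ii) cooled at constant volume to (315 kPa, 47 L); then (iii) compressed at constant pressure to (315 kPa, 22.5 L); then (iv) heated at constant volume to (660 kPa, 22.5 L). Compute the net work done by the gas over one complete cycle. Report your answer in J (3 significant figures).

W_net ≈ 8450 J

Constant-volume legs do no work.
W(i) = (660)(47 − 22.5) = 16170 J; W(iii) = (315)(22.5 − 47) = -7718 J.
W_net = 16170 − 7718 = 8452 J (the clockwise enclosed area).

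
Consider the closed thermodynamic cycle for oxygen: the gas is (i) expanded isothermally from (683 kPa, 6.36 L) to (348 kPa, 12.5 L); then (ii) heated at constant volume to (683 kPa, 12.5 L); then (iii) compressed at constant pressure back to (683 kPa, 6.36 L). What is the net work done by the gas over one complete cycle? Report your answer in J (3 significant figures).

W_net ≈ -1260 J

Leg (i): W = PᵢVᵢ ln(V_f/Vᵢ) = (4344) ln(12.5/6.36) = 2935 J.
Leg (ii): W = 0.
Leg (iii): W = PΔV = (683)(6.36 − 12.5) = -4194 J.
W_net = 2935 − 4194 = -1258 J.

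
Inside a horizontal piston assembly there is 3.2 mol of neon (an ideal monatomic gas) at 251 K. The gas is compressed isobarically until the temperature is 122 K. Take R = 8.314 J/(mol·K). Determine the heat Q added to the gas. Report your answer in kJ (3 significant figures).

Q ≈ -8.58 kJ

Isobaric: W = nRΔT = (3.2)(8.314)(-129) = -3432 J.
ΔU = nCᵥΔT with Cᵥ = 3R/2: ΔU = (3.2)(12.47)(-129) = -5148 J.
Q = ΔU + W = -5148 − 3432 = -8580 J.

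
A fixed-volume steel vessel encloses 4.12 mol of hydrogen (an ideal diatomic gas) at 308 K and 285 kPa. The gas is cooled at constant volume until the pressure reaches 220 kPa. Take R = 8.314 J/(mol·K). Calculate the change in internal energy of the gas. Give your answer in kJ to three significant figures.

ΔU ≈ -6.02 kJ

Constant volume ⇒ W = 0, so Q = ΔU = nCᵥΔT with Cᵥ = 5R/2 = 20.79 J/(mol·K).
At constant V, T₂/T₁ = P₂/P₁ ⇒ ΔT = T₁(P₂/P₁ − 1) = 308·(220/285 − 1) = -70.25 K.
ΔU = (4.12)(20.79)(-70.25) = -6015 J.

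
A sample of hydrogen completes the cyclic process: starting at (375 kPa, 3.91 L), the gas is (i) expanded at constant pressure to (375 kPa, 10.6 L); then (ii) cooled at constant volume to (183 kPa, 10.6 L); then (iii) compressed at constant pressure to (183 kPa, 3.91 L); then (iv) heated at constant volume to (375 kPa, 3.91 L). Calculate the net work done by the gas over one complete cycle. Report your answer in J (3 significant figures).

W_net ≈ 1280 J

Constant-volume legs do no work.
W(i) = (375)(10.6 − 3.91) = 2509 J; W(iii) = (183)(3.91 − 10.6) = -1224 J.
W_net = 2509 − 1224 = 1284 J (the clockwise enclosed area).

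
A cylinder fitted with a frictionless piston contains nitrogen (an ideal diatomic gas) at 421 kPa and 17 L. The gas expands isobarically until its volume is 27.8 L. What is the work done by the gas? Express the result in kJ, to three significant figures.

W ≈ 4.55 kJ

Isobaric: W = P ΔV.
W = (421 kPa)(27.8 − 17 L) = (421)(10.8) = 4547 J.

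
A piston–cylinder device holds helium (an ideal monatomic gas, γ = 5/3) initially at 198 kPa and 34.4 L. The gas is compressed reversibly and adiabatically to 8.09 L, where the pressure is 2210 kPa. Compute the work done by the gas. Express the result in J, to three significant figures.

Adiabatic: W = (P₁V₁ − P₂V₂)/(γ − 1) with γ = 5/3.
P₁V₁ = 6811 J, P₂V₂ = 17879 J.
W = (6811 − 17879) / 0.6667 = -16602 J.

W ≈ -16600 J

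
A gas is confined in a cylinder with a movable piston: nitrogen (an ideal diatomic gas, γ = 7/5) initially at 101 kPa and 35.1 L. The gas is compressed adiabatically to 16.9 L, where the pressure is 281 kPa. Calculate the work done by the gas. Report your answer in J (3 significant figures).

Adiabatic: W = (P₁V₁ − P₂V₂)/(γ − 1) with γ = 7/5.
P₁V₁ = 3545 J, P₂V₂ = 4749 J.
W = (3545 − 4749) / 0.4 = -3009 J.

W ≈ -3010 J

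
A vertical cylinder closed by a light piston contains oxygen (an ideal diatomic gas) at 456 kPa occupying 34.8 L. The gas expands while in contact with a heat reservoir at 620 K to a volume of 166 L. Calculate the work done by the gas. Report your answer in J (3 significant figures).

Isothermal: W = nRT ln(V₂/V₁) = P₁V₁ ln(V₂/V₁).
P₁V₁ = (456 kPa)(34.8 L) = 15869 J.
W = 15869 × ln(166/34.8) = 15869 × 1.562
W_by_gas = 24793 J.

W ≈ 24800 J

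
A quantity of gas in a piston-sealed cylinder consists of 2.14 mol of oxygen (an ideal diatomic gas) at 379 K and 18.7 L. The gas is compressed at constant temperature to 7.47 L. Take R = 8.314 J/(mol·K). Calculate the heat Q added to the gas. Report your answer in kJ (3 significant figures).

Q ≈ -6.19 kJ

Isothermal ⇒ ΔU = 0, so Q = W = nRT ln(V₂/V₁).
Q = (2.14)(8.314)(379) ln(7.47/18.7) = 6743 × -0.9176 = -6188 J.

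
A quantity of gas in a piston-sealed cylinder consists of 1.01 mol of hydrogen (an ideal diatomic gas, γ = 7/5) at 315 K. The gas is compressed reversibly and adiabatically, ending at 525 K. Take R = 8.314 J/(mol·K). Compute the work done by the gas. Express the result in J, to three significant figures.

W ≈ -4410 J

Adiabatic ⇒ Q = 0, so W_by = −ΔU = nCᵥ(T₁ − T₂).
Cᵥ = 5R/2 = 20.79 J/(mol·K).
W = (1.01)(20.79)(315 − 525) = -4408 J.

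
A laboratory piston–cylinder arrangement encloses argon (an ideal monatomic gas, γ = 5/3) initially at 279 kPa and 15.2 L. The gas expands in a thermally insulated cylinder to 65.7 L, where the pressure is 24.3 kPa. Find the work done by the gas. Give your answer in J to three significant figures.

Adiabatic: W = (P₁V₁ − P₂V₂)/(γ − 1) with γ = 5/3.
P₁V₁ = 4241 J, P₂V₂ = 1597 J.
W = (4241 − 1597) / 0.6667 = 3966 J.

W ≈ 3970 J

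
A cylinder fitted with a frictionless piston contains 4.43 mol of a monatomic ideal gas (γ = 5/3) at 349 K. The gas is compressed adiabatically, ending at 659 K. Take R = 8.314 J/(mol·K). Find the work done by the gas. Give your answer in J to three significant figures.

W ≈ -17100 J

Adiabatic ⇒ Q = 0, so W_by = −ΔU = nCᵥ(T₁ − T₂).
Cᵥ = 3R/2 = 12.47 J/(mol·K).
W = (4.43)(12.47)(349 − 659) = -17126 J.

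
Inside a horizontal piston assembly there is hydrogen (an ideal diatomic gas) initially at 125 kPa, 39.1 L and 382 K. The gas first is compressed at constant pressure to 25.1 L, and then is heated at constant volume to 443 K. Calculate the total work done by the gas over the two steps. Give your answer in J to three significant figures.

Step 1 (isobaric): W = PΔV = (125 kPa)(25.1 − 39.1 L) = -1750 J.
Step 2 (isochoric): W = 0 (constant volume).
W_total = -1750 + 0 = -1750 J.

W_total ≈ -1750 J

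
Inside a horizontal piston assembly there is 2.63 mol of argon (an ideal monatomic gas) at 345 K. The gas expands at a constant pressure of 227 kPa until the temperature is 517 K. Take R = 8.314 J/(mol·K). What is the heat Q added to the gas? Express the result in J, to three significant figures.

Isobaric: W = nRΔT = (2.63)(8.314)(172) = 3761 J.
ΔU = nCᵥΔT with Cᵥ = 3R/2: ΔU = (2.63)(12.47)(172) = 5641 J.
Q = ΔU + W = 5641 + 3761 = 9402 J.

Q ≈ 9400 J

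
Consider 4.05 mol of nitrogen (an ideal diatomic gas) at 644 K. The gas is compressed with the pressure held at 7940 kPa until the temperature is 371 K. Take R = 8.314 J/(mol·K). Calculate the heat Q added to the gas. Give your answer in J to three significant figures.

Isobaric: W = nRΔT = (4.05)(8.314)(-273) = -9192 J.
ΔU = nCᵥΔT with Cᵥ = 5R/2: ΔU = (4.05)(20.79)(-273) = -22981 J.
Q = ΔU + W = -22981 − 9192 = -32173 J.

Q ≈ -32200 J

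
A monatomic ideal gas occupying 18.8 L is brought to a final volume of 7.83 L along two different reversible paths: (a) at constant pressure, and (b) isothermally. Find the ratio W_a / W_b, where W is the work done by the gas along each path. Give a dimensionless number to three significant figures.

Path (a) isobaric: W = P₁(V₂ − V₁) → W_a/(P₁V₁) = -0.5835.
Path (b) isothermal: W = P₁V₁ ln(V₂/V₁) → W_b/(P₁V₁) = -0.8759.
W_a / W_b = -0.5835 / -0.8759 = 0.6662.

W_a / W_b ≈ 0.666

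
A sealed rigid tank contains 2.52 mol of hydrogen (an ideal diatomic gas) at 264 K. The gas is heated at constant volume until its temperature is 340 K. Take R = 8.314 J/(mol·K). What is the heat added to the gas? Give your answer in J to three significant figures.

Q ≈ 3980 J

Constant volume ⇒ W = 0, so Q = ΔU = nCᵥΔT with Cᵥ = 5R/2 = 20.79 J/(mol·K).
ΔU = (2.52)(20.79)(340 − 264) = 3981 J.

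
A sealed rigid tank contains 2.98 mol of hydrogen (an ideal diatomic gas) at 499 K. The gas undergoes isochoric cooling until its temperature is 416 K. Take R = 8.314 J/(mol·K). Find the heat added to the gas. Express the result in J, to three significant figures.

Q ≈ -5140 J

Constant volume ⇒ W = 0, so Q = ΔU = nCᵥΔT with Cᵥ = 5R/2 = 20.79 J/(mol·K).
ΔU = (2.98)(20.79)(416 − 499) = -5141 J.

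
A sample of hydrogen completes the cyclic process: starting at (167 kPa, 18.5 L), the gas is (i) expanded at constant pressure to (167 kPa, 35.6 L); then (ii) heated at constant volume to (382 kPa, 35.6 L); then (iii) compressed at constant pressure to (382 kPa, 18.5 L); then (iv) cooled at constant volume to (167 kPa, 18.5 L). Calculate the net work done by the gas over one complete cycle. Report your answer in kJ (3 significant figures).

Constant-volume legs do no work.
W(i) = (167)(35.6 − 18.5) = 2856 J; W(iii) = (382)(18.5 − 35.6) = -6532 J.
W_net = 2856 − 6532 = -3677 J (the counter-clockwise enclosed area).

W_net ≈ -3.68 kJ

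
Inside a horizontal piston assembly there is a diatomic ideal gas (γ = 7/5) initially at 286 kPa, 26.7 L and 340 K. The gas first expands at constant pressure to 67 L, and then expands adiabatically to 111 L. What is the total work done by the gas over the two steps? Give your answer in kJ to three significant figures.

W_total ≈ 20.3 kJ

Step 1 (isobaric): W = PΔV = (286 kPa)(67 − 26.7 L) = 11526 J.
After step 1: P = 286 kPa, V = 67 L, T = 853.2 K.
Step 2 (adiabatic): W = (P₁V₁ − P₂V₂)/(γ−1) = (19162 − 15658)/0.4 = 8760 J.
W_total = 11526 + 8760 = 20285 J.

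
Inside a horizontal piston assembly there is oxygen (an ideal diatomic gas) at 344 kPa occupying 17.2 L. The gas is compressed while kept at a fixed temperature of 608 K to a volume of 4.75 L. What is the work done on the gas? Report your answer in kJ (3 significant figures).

Isothermal: W = nRT ln(V₂/V₁) = P₁V₁ ln(V₂/V₁).
P₁V₁ = (344 kPa)(17.2 L) = 5917 J.
W = 5917 × ln(4.75/17.2) = 5917 × -1.287
W_by_gas = -7614 J; work on gas = −W_by = 7614 J.

W ≈ 7.61 kJ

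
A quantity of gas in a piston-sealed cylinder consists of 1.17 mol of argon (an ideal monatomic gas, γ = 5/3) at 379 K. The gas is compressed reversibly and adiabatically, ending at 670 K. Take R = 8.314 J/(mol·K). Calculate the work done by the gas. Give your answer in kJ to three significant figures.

Adiabatic ⇒ Q = 0, so W_by = −ΔU = nCᵥ(T₁ − T₂).
Cᵥ = 3R/2 = 12.47 J/(mol·K).
W = (1.17)(12.47)(379 − 670) = -4246 J.

W ≈ -4.25 kJ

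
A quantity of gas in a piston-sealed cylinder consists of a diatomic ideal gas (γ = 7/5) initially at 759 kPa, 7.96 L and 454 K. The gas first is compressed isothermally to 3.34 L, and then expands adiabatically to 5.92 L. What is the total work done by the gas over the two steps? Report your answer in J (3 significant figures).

W_total ≈ -2160 J

Step 1 (isothermal): W = P₁V₁ ln(V₂/V₁) = (6042) ln(3.34/7.96) = -5247 J.
After step 1: P = 1809 kPa, V = 3.34 L, T = 454 K.
Step 2 (adiabatic): W = (P₁V₁ − P₂V₂)/(γ−1) = (6042 − 4805)/0.4 = 3091 J.
W_total = -5247 + 3091 = -2156 J.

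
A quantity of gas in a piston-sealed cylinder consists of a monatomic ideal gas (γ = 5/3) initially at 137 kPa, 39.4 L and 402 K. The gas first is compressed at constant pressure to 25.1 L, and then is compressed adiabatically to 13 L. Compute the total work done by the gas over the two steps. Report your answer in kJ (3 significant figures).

Step 1 (isobaric): W = PΔV = (137 kPa)(25.1 − 39.4 L) = -1959 J.
After step 1: P = 137 kPa, V = 25.1 L, T = 256.1 K.
Step 2 (adiabatic): W = (P₁V₁ − P₂V₂)/(γ−1) = (3439 − 5332)/0.667 = -2840 J.
W_total = -1959 − 2840 = -4799 J.

W_total ≈ -4.80 kJ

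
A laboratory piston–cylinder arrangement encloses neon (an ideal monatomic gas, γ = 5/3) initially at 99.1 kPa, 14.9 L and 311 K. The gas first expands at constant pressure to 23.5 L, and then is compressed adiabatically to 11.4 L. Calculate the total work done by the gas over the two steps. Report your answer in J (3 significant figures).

Step 1 (isobaric): W = PΔV = (99.1 kPa)(23.5 − 14.9 L) = 852.3 J.
After step 1: P = 99.1 kPa, V = 23.5 L, T = 490.5 K.
Step 2 (adiabatic): W = (P₁V₁ − P₂V₂)/(γ−1) = (2329 − 3772)/0.667 = -2165 J.
W_total = 852.3 − 2165 = -1313 J.

W_total ≈ -1310 J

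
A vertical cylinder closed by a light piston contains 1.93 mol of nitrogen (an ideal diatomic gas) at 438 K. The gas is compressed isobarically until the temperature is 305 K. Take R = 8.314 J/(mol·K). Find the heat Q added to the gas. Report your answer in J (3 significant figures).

Q ≈ -7470 J

Isobaric: W = nRΔT = (1.93)(8.314)(-133) = -2134 J.
ΔU = nCᵥΔT with Cᵥ = 5R/2: ΔU = (1.93)(20.79)(-133) = -5335 J.
Q = ΔU + W = -5335 − 2134 = -7469 J.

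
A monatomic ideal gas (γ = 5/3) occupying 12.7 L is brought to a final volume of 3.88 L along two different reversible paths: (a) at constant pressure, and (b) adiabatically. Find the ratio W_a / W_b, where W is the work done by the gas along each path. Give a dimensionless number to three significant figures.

W_a / W_b ≈ 0.384

Path (a) isobaric: W = P₁(V₂ − V₁) → W_a/(P₁V₁) = -0.6945.
Path (b) adiabatic: W = P₁V₁(1 − (V₁/V₂)^(γ−1))/(γ−1) → W_b/(P₁V₁) = -1.807.
W_a / W_b = -0.6945 / -1.807 = 0.3844.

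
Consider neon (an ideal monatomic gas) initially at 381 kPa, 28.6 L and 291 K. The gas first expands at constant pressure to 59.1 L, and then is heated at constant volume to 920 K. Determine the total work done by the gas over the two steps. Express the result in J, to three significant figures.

Step 1 (isobaric): W = PΔV = (381 kPa)(59.1 − 28.6 L) = 11620 J.
Step 2 (isochoric): W = 0 (constant volume).
W_total = 11620 + 0 = 11620 J.

W_total ≈ 11600 J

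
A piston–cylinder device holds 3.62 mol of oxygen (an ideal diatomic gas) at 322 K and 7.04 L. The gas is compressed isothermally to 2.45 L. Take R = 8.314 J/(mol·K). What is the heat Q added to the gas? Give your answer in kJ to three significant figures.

Isothermal ⇒ ΔU = 0, so Q = W = nRT ln(V₂/V₁).
Q = (3.62)(8.314)(322) ln(2.45/7.04) = 9691 × -1.056 = -10229 J.

Q ≈ -10.2 kJ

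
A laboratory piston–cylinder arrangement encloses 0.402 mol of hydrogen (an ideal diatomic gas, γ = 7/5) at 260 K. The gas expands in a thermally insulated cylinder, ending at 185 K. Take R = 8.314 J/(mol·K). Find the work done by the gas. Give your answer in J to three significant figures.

Adiabatic ⇒ Q = 0, so W_by = −ΔU = nCᵥ(T₁ − T₂).
Cᵥ = 5R/2 = 20.79 J/(mol·K).
W = (0.402)(20.79)(260 − 185) = 626.7 J.

W ≈ 627 J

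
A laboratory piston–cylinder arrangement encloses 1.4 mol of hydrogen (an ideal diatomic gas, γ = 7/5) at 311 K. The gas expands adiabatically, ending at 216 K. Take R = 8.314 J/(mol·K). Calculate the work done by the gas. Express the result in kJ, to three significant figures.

Adiabatic ⇒ Q = 0, so W_by = −ΔU = nCᵥ(T₁ − T₂).
Cᵥ = 5R/2 = 20.79 J/(mol·K).
W = (1.4)(20.79)(311 − 216) = 2764 J.

W ≈ 2.76 kJ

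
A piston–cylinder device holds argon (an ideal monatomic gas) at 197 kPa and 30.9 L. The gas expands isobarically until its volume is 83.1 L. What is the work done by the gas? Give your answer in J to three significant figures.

W ≈ 10300 J

Isobaric: W = P ΔV.
W = (197 kPa)(83.1 − 30.9 L) = (197)(52.2) = 10283 J.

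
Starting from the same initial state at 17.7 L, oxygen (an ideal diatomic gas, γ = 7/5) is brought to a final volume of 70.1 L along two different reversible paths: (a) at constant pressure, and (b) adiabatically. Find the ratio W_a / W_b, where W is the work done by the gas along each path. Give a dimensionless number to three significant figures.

Path (a) isobaric: W = P₁(V₂ − V₁) → W_a/(P₁V₁) = 2.96.
Path (b) adiabatic: W = P₁V₁(1 − (V₁/V₂)^(γ−1))/(γ−1) → W_b/(P₁V₁) = 1.058.
W_a / W_b = 2.96 / 1.058 = 2.797.

W_a / W_b ≈ 2.80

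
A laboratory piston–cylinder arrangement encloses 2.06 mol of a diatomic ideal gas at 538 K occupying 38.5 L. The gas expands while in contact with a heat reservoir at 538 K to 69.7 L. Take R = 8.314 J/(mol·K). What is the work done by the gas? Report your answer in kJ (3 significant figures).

W ≈ 5.47 kJ

Isothermal: W = nRT ln(V₂/V₁).
W = (2.06)(8.314)(538) × ln(69.7/38.5)
  = 9214 × 0.5935
W_by_gas = 5469 J.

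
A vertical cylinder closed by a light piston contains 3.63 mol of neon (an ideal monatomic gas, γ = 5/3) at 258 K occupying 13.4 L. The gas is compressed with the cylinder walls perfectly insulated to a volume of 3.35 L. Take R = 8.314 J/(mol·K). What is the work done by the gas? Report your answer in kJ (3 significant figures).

W ≈ -17.8 kJ

Adiabatic: TV^(γ−1) = const with γ = 5/3.
T₂ = T₁ (V₁/V₂)^(γ−1) = 258 × (13.4/3.35)^0.667 = 258 × 2.52 = 650.1 K.
W_by = nCᵥ(T₁ − T₂) = (3.63)(12.47)(258 − 650.1) = -17751 J.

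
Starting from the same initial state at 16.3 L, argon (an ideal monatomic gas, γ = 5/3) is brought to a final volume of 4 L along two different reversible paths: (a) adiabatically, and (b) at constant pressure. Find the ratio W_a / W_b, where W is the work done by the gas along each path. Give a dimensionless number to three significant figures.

Path (a) adiabatic: W = P₁V₁(1 − (V₁/V₂)^(γ−1))/(γ−1) → W_a/(P₁V₁) = -2.327.
Path (b) isobaric: W = P₁(V₂ − V₁) → W_b/(P₁V₁) = -0.7546.
W_a / W_b = -2.327 / -0.7546 = 3.084.

W_a / W_b ≈ 3.08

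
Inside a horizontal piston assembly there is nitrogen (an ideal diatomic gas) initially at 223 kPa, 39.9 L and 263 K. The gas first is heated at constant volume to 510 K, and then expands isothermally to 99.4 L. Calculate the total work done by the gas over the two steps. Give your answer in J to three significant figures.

W_total ≈ 15700 J

Step 1 (isochoric): W = 0 (constant volume).
After step 1: P = 432.4 kPa (V unchanged).
Step 2 (isothermal): W = P₁V₁ ln(V₂/V₁) = (17254) ln(99.4/39.9) = 15749 J.
W_total = 0 + 15749 = 15749 J.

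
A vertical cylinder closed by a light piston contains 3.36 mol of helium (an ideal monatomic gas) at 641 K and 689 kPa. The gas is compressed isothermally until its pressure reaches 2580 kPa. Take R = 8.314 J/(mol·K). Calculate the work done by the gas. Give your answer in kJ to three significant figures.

W ≈ -23.6 kJ

Isothermal process: W = nRT ln(V₂/V₁) = nRT ln(P₁/P₂).
W = (3.36)(8.314)(641) × ln(689/2580)
  = 17906 × ln(0.2671) = 17906 × -1.32
W_by_gas = -23642 J.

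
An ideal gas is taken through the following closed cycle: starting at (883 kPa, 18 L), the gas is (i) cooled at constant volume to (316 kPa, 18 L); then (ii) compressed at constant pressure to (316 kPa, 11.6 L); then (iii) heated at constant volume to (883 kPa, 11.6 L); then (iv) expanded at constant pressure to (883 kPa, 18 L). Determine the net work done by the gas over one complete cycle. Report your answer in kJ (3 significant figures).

W_net ≈ 3.63 kJ

Constant-volume legs do no work.
W(ii) = (316)(11.6 − 18) = -2022 J; W(iv) = (883)(18 − 11.6) = 5651 J.
W_net = -2022 + 5651 = 3629 J (the clockwise enclosed area).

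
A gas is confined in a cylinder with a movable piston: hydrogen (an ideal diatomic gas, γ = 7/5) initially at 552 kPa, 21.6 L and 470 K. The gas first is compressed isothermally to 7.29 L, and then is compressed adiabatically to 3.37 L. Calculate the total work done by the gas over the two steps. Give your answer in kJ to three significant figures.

Step 1 (isothermal): W = P₁V₁ ln(V₂/V₁) = (11923) ln(7.29/21.6) = -12951 J.
After step 1: P = 1636 kPa, V = 7.29 L, T = 470 K.
Step 2 (adiabatic): W = (P₁V₁ − P₂V₂)/(γ−1) = (11923 − 16234)/0.4 = -10778 J.
W_total = -12951 − 10778 = -23728 J.

W_total ≈ -23.7 kJ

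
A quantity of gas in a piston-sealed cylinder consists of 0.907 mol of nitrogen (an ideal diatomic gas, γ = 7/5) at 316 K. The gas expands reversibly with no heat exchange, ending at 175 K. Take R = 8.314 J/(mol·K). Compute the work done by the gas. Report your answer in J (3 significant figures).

Adiabatic ⇒ Q = 0, so W_by = −ΔU = nCᵥ(T₁ − T₂).
Cᵥ = 5R/2 = 20.79 J/(mol·K).
W = (0.907)(20.79)(316 − 175) = 2658 J.

W ≈ 2660 J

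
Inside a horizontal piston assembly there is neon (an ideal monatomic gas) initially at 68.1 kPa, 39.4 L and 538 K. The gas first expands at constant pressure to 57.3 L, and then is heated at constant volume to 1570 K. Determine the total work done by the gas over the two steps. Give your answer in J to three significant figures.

W_total ≈ 1220 J

Step 1 (isobaric): W = PΔV = (68.1 kPa)(57.3 − 39.4 L) = 1219 J.
Step 2 (isochoric): W = 0 (constant volume).
W_total = 1219 + 0 = 1219 J.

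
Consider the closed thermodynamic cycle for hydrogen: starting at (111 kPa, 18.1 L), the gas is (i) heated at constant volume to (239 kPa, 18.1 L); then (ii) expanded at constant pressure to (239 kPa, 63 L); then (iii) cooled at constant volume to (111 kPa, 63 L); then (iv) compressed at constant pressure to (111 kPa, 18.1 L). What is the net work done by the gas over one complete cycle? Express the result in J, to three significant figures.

Constant-volume legs do no work.
W(ii) = (239)(63 − 18.1) = 10731 J; W(iv) = (111)(18.1 − 63) = -4984 J.
W_net = 10731 − 4984 = 5747 J (the clockwise enclosed area).

W_net ≈ 5750 J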